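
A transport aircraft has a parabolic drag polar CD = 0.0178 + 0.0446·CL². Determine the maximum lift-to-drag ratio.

(L/D)max = 17.7

For CD = CD0 + K·CL², (L/D)max occurs at CL* = √(CD0/K) and equals 1/(2√(K·CD0)).
(L/D)max = 1/(2√(0.0446 × 0.0178)) = 1/(2 × 0.02818) = 17.7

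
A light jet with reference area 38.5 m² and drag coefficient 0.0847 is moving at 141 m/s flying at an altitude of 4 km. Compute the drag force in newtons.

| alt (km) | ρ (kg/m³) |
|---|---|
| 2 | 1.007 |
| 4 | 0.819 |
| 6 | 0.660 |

D = 26500 N

At 4 km, from the table: ρ = 0.819 kg/m³.
D = ½ρv²S·CD = ½ × 0.819 × 141² × 38.5 × 0.0847 = 26500 N ≈ 26.5 kN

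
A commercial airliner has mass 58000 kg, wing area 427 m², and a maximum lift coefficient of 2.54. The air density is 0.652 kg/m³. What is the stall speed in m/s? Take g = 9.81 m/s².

V_stall = 40.1 m/s

At stall, lift equals weight: L = W = m·g = 58000 × 9.81 = 5.69×10^5 N.
V_stall = √(2W/(ρ·S·CL,max)) = √(2 × 5.69×10^5 / (0.652 × 427 × 2.54))
V_stall = √1609 = 40.1 m/s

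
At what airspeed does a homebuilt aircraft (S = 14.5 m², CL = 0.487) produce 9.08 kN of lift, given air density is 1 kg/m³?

L = ½ρv²S·CL ⇒ v = √(2L/(ρ·S·CL))
v = √(2 × 9080 / (1 × 14.5 × 0.487)) = √2572 = 50.7 m/s

v = 50.7 m/s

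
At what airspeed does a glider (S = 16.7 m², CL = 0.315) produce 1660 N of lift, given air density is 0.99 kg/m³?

v = 25.2 m/s

L = ½ρv²S·CL ⇒ v = √(2L/(ρ·S·CL))
v = √(2 × 1660 / (0.99 × 16.7 × 0.315)) = √637.5 = 25.2 m/s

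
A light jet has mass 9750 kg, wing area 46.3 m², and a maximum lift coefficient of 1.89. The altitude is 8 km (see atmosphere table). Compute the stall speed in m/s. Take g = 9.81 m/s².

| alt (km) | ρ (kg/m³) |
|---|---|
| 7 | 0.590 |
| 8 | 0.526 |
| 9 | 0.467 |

V_stall = 64.5 m/s

At 8 km, from the table: ρ = 0.526 kg/m³.
Stall occurs when L = W at CL,max. W = mg = 9750 × 9.81 = 95650 N.
V_stall = √(2W/(ρ·S·CL,max)) = √(2 × 95650 / (0.526 × 46.3 × 1.89))
V_stall = √4156 = 64.5 m/s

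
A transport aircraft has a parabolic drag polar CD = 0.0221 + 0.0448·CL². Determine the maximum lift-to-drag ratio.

(L/D)max = 15.9

For CD = CD0 + K·CL², (L/D)max occurs at CL* = √(CD0/K) and equals 1/(2√(K·CD0)).
(L/D)max = 1/(2√(0.0448 × 0.0221)) = 1/(2 × 0.03147) = 15.9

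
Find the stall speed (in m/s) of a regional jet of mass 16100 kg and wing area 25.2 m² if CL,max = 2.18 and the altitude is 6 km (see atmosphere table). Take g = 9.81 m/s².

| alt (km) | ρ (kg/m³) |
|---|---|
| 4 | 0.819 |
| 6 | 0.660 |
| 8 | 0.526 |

V_stall = 93.3 m/s

At 6 km, from the table: ρ = 0.660 kg/m³.
At stall, lift equals weight: L = W = m·g = 16100 × 9.81 = 1.579×10^5 N.
V_stall = √(2W/(ρ·S·CL,max)) = √(2 × 1.579×10^5 / (0.66 × 25.2 × 2.18))
V_stall = √8712 = 93.3 m/s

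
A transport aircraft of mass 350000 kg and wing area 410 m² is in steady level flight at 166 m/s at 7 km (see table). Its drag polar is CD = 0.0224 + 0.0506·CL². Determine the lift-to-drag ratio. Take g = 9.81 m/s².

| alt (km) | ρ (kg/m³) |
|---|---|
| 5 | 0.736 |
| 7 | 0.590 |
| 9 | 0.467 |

At 7 km, from the table: ρ = 0.590 kg/m³.
Weight W = mg = 350000 × 9.81 = 3.4335×10^6 N; in level flight L = W.
q = ½ρv² = ½ × 0.59 × 166² = 8129 Pa.
CL = W/(q·S) = 3.4335×10^6 / (8129 × 410) = 1.03.
CD = 0.0224 + 0.0506 × 1.03² = 0.0761.
L/D = CL/CD = 1.03 / 0.0761 = 13.5

L/D = 13.5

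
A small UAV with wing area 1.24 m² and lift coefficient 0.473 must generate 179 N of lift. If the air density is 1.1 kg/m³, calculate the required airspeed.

v = 23.6 m/s

L = ½ρv²S·CL ⇒ v = √(2L/(ρ·S·CL))
v = √(2 × 179 / (1.1 × 1.24 × 0.473)) = √554.9 = 23.6 m/s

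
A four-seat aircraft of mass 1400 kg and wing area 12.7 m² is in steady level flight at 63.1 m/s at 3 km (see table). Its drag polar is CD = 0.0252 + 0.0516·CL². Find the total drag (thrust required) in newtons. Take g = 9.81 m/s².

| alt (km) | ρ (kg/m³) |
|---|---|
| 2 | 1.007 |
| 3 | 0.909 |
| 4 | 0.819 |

At 3 km, from the table: ρ = 0.909 kg/m³.
Weight W = mg = 1400 × 9.81 = 13734 N; in level flight L = W.
Dynamic pressure q = 0.5 × 0.909 × 63.1² = 1810 Pa.
CL = 2W/(ρv²S) = 2×13734/(0.909×63.1²×12.7) = 0.5976.
CD = 0.0252 + 0.0516 × 0.5976² = 0.04363.
D = q·S·CD = 1810 × 12.7 × 0.04363 = 1003 N

D = 1000 N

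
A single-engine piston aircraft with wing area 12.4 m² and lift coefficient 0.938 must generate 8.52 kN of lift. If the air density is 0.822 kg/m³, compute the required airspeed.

v = 42.2 m/s

L = ½ρv²S·CL ⇒ v = √(2L/(ρ·S·CL))
v = √(2 × 8520 / (0.822 × 12.4 × 0.938)) = √1782 = 42.2 m/s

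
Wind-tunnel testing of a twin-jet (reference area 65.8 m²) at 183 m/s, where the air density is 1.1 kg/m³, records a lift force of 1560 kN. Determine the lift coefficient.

CL = 1.29

From L = ½ρv²S·CL, rearranging gives CL = 2L/(ρv²S).
CL = 2 × 1.56×10^6 / (1.1 × 183² × 65.8) = 1.29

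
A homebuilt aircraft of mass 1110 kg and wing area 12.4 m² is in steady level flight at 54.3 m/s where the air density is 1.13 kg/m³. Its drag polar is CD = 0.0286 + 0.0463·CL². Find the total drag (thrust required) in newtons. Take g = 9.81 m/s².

In steady level flight, lift balances weight: W = mg = 1110 × 9.81 = 10889 N.
q = ½ρv² = ½ × 1.13 × 54.3² = 1666 Pa.
CL = W/(q·S) = 10889 / (1666 × 12.4) = 0.5271.
CD = 0.0286 + 0.0463 × 0.5271² = 0.04147.
D = q·S·CD = 1666 × 12.4 × 0.04147 = 856.6 N

D = 857 N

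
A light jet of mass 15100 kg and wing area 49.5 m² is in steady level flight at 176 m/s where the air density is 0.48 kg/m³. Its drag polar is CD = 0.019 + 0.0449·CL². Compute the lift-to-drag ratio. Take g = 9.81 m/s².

In steady level flight, lift balances weight: W = mg = 15100 × 9.81 = 1.4813×10^5 N.
q = ½ρv² = ½ × 0.48 × 176² = 7434 Pa.
CL = W/(q·S) = 1.4813×10^5 / (7434 × 49.5) = 0.4025.
CD = 0.019 + 0.0449 × 0.4025² = 0.02628.
L/D = CL/CD = 0.4025 / 0.02628 = 15.3

L/D = 15.3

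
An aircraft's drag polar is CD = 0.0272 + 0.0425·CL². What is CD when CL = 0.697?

CD = 0.0478

CD = 0.0272 + 0.0425 × 0.697² = 0.0272 + 0.02065 = 0.0478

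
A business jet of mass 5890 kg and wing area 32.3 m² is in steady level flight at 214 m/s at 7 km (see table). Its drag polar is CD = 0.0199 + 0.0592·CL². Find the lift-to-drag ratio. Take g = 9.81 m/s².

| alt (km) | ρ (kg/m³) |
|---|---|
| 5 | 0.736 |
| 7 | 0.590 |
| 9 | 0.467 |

At 7 km, from the table: ρ = 0.590 kg/m³.
In steady level flight, lift balances weight: W = mg = 5890 × 9.81 = 57781 N.
q = ½ρv² = ½ × 0.59 × 214² = 13510 Pa.
CL = 2W/(ρv²S) = 2×57781/(0.59×214²×32.3) = 0.1324.
CD = 0.0199 + 0.0592 × 0.1324² = 0.02094.
L/D = CL/CD = 0.1324 / 0.02094 = 6.32

L/D = 6.32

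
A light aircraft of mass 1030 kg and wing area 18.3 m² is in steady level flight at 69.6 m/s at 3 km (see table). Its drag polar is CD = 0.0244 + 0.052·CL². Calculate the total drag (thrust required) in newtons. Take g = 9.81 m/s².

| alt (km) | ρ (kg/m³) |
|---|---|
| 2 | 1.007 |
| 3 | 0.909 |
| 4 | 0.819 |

D = 1110 N

At 3 km, from the table: ρ = 0.909 kg/m³.
Weight W = mg = 1030 × 9.81 = 10104 N; in level flight L = W.
q = ½ρv² = ½ × 0.909 × 69.6² = 2202 Pa.
CL = 2W/(ρv²S) = 2×10104/(0.909×69.6²×18.3) = 0.2508.
CD = 0.0244 + 0.052 × 0.2508² = 0.02767.
D = q·S·CD = 2202 × 18.3 × 0.02767 = 1115 N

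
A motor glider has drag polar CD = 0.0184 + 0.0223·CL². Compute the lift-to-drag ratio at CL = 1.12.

L/D = 24.2

CD = 0.0184 + 0.0223 × 1.12² = 0.04637
L/D = CL/CD = 1.12 / 0.04637 = 24.2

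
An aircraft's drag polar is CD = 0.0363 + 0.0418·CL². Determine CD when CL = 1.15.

CD = 0.0363 + 0.0418 × 1.15² = 0.0363 + 0.05528 = 0.0916

CD = 0.0916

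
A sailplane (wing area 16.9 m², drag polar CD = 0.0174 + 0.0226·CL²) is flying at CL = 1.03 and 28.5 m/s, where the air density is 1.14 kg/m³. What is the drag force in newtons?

CD = 0.0174 + 0.0226 × 1.03² = 0.04138
D = ½ρv²S·CD = ½ × 1.14 × 28.5² × 16.9 × 0.04138 = 324 N

D = 324 N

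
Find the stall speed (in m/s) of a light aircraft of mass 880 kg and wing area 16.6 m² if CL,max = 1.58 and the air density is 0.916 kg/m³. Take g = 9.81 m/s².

V_stall = 26.8 m/s

Stall occurs when L = W at CL,max. W = mg = 880 × 9.81 = 8633 N.
From L = ½ρV²S·CL,max = W: V_stall = √(2W/(ρSCL,max)) = √(2·8633/(0.916·16.6·1.58))
V_stall = √718.7 = 26.8 m/s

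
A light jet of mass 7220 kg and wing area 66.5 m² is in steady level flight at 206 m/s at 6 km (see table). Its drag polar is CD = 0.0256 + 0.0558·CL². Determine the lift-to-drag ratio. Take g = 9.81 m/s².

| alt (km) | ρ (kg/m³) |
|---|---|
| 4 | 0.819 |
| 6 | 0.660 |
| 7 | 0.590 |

At 6 km, from the table: ρ = 0.660 kg/m³.
Level flight ⇒ L = W = m·g = 7220 × 9.81 = 70828 N.
q = ½ρv² = ½ × 0.66 × 206² = 14000 Pa.
Required CL = L/(qS) = 70828/(14000·66.5) = 0.07606.
CD = 0.0256 + 0.0558 × 0.07606² = 0.02592.
L/D = CL/CD = 0.07606 / 0.02592 = 2.93

L/D = 2.93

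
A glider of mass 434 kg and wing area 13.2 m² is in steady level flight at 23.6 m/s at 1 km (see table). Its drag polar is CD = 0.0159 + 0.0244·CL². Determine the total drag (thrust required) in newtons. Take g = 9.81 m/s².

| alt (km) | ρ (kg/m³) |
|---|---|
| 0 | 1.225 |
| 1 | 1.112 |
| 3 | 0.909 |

D = 173 N

At 1 km, from the table: ρ = 1.112 kg/m³.
In steady level flight, lift balances weight: W = mg = 434 × 9.81 = 4257.5 N.
q = ½ρv² = ½ × 1.112 × 23.6² = 309.7 Pa.
Required CL = L/(qS) = 4257.5/(309.7·13.2) = 1.042.
CD = 0.0159 + 0.0244 × 1.042² = 0.04237.
D = q·S·CD = 309.7 × 13.2 × 0.04237 = 173.2 N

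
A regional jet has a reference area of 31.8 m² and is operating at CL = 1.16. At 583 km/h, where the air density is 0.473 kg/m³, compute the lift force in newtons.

L = 2.29×10^5 N

Convert speed: v = 583 km/h ÷ 3.6 = 161.9 m/s.
L = ½ρv²S·CL = ½ × 0.473 × 161.9² × 31.8 × 1.16 = 2.29×10^5 N ≈ 229 kN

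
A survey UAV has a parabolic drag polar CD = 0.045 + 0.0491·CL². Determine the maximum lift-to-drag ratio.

For CD = CD0 + K·CL², (L/D)max occurs at CL* = √(CD0/K) and equals 1/(2√(K·CD0)).
(L/D)max = 1/(2√(0.0491 × 0.045)) = 1/(2 × 0.04701) = 10.6

(L/D)max = 10.6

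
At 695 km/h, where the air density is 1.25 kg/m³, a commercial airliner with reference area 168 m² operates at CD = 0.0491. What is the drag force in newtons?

D = 1.92×10^5 N

Convert speed: v = 695 km/h ÷ 3.6 = 193.1 m/s.
D = ½ρv²S·CD = ½ × 1.25 × 193.1² × 168 × 0.0491 = 1.92×10^5 N ≈ 192 kN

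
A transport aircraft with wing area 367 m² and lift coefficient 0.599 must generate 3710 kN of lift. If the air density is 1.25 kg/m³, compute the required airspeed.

v = 164 m/s

L = ½ρv²S·CL ⇒ v = √(2L/(ρ·S·CL))
v = √(2 × 3.71×10^6 / (1.25 × 367 × 0.599)) = √27000 = 164 m/s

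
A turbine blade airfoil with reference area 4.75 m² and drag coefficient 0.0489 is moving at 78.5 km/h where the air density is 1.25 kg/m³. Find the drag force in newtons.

Convert speed: v = 78.5 km/h ÷ 3.6 = 21.81 m/s.
Dynamic pressure q = ½ρv² = ½ × 1.25 × 21.81² = 297.2 Pa.
D = q·S·CD = 297.2 × 4.75 × 0.0489 = 69 N

D = 69 N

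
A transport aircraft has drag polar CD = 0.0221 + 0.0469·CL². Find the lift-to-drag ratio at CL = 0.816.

CD = 0.0221 + 0.0469 × 0.816² = 0.05333
L/D = CL/CD = 0.816 / 0.05333 = 15.3

L/D = 15.3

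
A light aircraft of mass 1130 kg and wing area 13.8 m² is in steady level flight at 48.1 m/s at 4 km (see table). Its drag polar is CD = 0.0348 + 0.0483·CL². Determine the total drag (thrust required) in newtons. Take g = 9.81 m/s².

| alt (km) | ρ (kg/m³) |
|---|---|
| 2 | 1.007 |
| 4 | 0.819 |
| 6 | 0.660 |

At 4 km, from the table: ρ = 0.819 kg/m³.
Level flight ⇒ L = W = m·g = 1130 × 9.81 = 11085 N.
Dynamic pressure q = 0.5 × 0.819 × 48.1² = 947.4 Pa.
Required CL = L/(qS) = 11085/(947.4·13.8) = 0.8479.
CD = 0.0348 + 0.0483 × 0.8479² = 0.06952.
D = q·S·CD = 947.4 × 13.8 × 0.06952 = 909 N

D = 909 N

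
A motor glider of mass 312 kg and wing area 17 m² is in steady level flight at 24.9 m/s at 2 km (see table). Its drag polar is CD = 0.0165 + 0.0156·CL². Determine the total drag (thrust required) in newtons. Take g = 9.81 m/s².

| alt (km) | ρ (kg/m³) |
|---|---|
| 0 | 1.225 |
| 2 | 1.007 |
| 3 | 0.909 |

D = 115 N

At 2 km, from the table: ρ = 1.007 kg/m³.
In steady level flight, lift balances weight: W = mg = 312 × 9.81 = 3060.7 N.
Dynamic pressure q = 0.5 × 1.007 × 24.9² = 312.2 Pa.
CL = W/(q·S) = 3060.7 / (312.2 × 17) = 0.5767.
CD = 0.0165 + 0.0156 × 0.5767² = 0.02169.
D = q·S·CD = 312.2 × 17 × 0.02169 = 115.1 N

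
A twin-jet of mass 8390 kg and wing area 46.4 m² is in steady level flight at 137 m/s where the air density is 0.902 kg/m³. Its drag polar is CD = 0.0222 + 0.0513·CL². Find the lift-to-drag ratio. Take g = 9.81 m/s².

Level flight ⇒ L = W = m·g = 8390 × 9.81 = 82306 N.
Dynamic pressure q = 0.5 × 0.902 × 137² = 8465 Pa.
CL = 2W/(ρv²S) = 2×82306/(0.902×137²×46.4) = 0.2096.
CD = 0.0222 + 0.0513 × 0.2096² = 0.02445.
L/D = CL/CD = 0.2096 / 0.02445 = 8.57

L/D = 8.57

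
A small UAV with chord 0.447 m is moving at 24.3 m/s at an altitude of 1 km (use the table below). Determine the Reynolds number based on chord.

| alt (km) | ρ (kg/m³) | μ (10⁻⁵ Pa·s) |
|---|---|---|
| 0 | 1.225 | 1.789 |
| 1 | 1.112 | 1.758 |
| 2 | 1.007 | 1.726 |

Re = 6.87×10^5

At 1 km, from the table: ρ = 1.112 kg/m³, μ = 1.758×10⁻⁵ Pa·s.
Re = ρ·v·c/μ = 1.112 × 24.3 × 0.447 / (1.758×10⁻⁵) = 6.87×10^5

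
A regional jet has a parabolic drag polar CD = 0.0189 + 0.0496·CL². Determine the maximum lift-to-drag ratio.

(L/D)max = 16.3

For CD = CD0 + K·CL², (L/D)max occurs at CL* = √(CD0/K) and equals 1/(2√(K·CD0)).
(L/D)max = 1/(2√(0.0496 × 0.0189)) = 1/(2 × 0.03062) = 16.3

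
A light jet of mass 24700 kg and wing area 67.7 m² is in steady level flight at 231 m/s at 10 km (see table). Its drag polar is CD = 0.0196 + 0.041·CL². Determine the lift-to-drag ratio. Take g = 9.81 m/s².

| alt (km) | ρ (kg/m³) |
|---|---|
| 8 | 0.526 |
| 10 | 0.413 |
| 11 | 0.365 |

At 10 km, from the table: ρ = 0.413 kg/m³.
Weight W = mg = 24700 × 9.81 = 2.4231×10^5 N; in level flight L = W.
q = ½ρv² = ½ × 0.413 × 231² = 11020 Pa.
Required CL = L/(qS) = 2.4231×10^5/(11020·67.7) = 0.3248.
CD = 0.0196 + 0.041 × 0.3248² = 0.02393.
L/D = CL/CD = 0.3248 / 0.02393 = 13.6

L/D = 13.6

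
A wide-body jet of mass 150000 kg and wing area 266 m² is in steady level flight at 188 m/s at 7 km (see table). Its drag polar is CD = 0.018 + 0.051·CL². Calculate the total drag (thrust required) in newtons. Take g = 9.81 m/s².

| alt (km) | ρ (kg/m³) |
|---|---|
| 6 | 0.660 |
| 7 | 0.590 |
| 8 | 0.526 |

At 7 km, from the table: ρ = 0.590 kg/m³.
Weight W = mg = 150000 × 9.81 = 1.4715×10^6 N; in level flight L = W.
Dynamic pressure q = 0.5 × 0.59 × 188² = 10430 Pa.
CL = 2W/(ρv²S) = 2×1.4715×10^6/(0.59×188²×266) = 0.5306.
CD = 0.018 + 0.051 × 0.5306² = 0.03236.
D = q·S·CD = 10430 × 266 × 0.03236 = 89740 N

D = 89700 N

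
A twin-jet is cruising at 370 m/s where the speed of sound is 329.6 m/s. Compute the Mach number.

M = v/a = 370 / 329.6 = 1.12

M = 1.12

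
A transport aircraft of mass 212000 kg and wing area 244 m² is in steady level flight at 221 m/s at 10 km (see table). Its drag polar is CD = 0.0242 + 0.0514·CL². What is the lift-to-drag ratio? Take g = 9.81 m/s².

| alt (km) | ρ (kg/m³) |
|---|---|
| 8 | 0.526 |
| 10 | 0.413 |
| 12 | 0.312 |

L/D = 13.9

At 10 km, from the table: ρ = 0.413 kg/m³.
In steady level flight, lift balances weight: W = mg = 212000 × 9.81 = 2.0797×10^6 N.
Dynamic pressure q = 0.5 × 0.413 × 221² = 10090 Pa.
CL = 2W/(ρv²S) = 2×2.0797×10^6/(0.413×221²×244) = 0.8451.
CD = 0.0242 + 0.0514 × 0.8451² = 0.06091.
L/D = CL/CD = 0.8451 / 0.06091 = 13.9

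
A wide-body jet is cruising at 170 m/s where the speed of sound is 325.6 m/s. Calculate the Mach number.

M = 0.522

M = v/a = 170 / 325.6 = 0.522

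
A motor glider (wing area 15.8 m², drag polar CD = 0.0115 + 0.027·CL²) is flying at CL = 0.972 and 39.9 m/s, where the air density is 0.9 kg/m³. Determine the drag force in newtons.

CD = 0.0115 + 0.027 × 0.972² = 0.03701
D = ½ρv²S·CD = ½ × 0.9 × 39.9² × 15.8 × 0.03701 = 419 N

D = 419 N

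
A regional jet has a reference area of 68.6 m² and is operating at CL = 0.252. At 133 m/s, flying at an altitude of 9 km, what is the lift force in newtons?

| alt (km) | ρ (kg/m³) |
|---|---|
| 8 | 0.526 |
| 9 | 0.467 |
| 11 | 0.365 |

L = 71400 N

At 9 km, from the table: ρ = 0.467 kg/m³.
Dynamic pressure q = ½ρv² = ½ × 0.467 × 133² = 4130 Pa.
L = q·S·CL = 4130 × 68.6 × 0.252 = 71400 N ≈ 71.4 kN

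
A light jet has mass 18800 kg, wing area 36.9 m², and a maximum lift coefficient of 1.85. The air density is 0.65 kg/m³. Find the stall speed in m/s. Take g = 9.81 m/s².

V_stall = 91.2 m/s

Stall occurs when L = W at CL,max. W = mg = 18800 × 9.81 = 1.844×10^5 N.
V_stall = √(2W/(ρ·S·CL,max)) = √(2 × 1.844×10^5 / (0.65 × 36.9 × 1.85))
V_stall = √8313 = 91.2 m/s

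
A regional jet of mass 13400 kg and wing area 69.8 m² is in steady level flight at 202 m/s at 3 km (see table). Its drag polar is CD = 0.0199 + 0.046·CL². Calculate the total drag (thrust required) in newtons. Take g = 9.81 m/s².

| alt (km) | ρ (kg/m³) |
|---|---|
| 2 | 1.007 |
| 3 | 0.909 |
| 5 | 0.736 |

D = 26400 N

At 3 km, from the table: ρ = 0.909 kg/m³.
Level flight ⇒ L = W = m·g = 13400 × 9.81 = 1.3145×10^5 N.
q = ½ρv² = ½ × 0.909 × 202² = 18550 Pa.
Required CL = L/(qS) = 1.3145×10^5/(18550·69.8) = 0.1016.
CD = 0.0199 + 0.046 × 0.1016² = 0.02037.
D = q·S·CD = 18550 × 69.8 × 0.02037 = 26370 N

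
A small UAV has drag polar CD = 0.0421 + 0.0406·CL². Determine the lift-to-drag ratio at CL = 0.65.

CD = 0.0421 + 0.0406 × 0.65² = 0.05925
L/D = CL/CD = 0.65 / 0.05925 = 11

L/D = 11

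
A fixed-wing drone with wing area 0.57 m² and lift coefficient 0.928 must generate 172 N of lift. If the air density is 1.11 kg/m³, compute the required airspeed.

v = 24.2 m/s

L = ½ρv²S·CL ⇒ v = √(2L/(ρ·S·CL))
v = √(2 × 172 / (1.11 × 0.57 × 0.928)) = √585.9 = 24.2 m/s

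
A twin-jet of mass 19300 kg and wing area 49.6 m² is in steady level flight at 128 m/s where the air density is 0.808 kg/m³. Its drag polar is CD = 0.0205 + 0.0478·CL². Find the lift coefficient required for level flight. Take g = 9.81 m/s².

In steady level flight, lift balances weight: W = mg = 19300 × 9.81 = 1.8933×10^5 N.
q = ½ρv² = ½ × 0.808 × 128² = 6619 Pa.
CL = 2W/(ρv²S) = 2×1.8933×10^5/(0.808×128²×49.6) = 0.5767.

CL = 0.577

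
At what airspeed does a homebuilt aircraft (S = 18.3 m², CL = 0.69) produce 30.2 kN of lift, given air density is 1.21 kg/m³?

L = ½ρv²S·CL ⇒ v = √(2L/(ρ·S·CL))
v = √(2 × 30200 / (1.21 × 18.3 × 0.69)) = √3953 = 62.9 m/s

v = 62.9 m/s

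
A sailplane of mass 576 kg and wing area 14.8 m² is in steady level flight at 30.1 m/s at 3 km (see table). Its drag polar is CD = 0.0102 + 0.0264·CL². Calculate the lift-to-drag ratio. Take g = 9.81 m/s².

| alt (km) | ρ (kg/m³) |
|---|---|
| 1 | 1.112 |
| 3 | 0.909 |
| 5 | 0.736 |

L/D = 28.2

At 3 km, from the table: ρ = 0.909 kg/m³.
In steady level flight, lift balances weight: W = mg = 576 × 9.81 = 5650.6 N.
Dynamic pressure q = 0.5 × 0.909 × 30.1² = 411.8 Pa.
CL = W/(q·S) = 5650.6 / (411.8 × 14.8) = 0.9272.
CD = 0.0102 + 0.0264 × 0.9272² = 0.03289.
L/D = CL/CD = 0.9272 / 0.03289 = 28.2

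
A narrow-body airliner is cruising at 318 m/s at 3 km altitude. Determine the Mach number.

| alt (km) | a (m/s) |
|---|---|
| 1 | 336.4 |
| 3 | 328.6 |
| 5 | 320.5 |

M = 0.968

At 3 km, from the table: a = 328.6 m/s.
M = v/a = 318 / 328.6 = 0.968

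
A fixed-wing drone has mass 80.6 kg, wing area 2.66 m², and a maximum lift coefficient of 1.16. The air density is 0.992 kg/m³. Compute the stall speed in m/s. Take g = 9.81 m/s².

Stall occurs when L = W at CL,max. W = mg = 80.6 × 9.81 = 790.7 N.
V_stall = √(2W/(ρ·S·CL,max)) = √(2 × 790.7 / (0.992 × 2.66 × 1.16))
V_stall = √516.6 = 22.7 m/s

V_stall = 22.7 m/s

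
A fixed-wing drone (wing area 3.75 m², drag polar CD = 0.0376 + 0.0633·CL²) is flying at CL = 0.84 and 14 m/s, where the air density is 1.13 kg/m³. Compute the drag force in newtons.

D = 34.2 N

CD = 0.0376 + 0.0633 × 0.84² = 0.08226
D = ½ρv²S·CD = ½ × 1.13 × 14² × 3.75 × 0.08226 = 34.2 N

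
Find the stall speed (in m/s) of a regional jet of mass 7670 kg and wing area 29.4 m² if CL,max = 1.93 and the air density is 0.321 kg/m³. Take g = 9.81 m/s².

V_stall = 90.9 m/s

Stall occurs when L = W at CL,max. W = mg = 7670 × 9.81 = 75240 N.
From L = ½ρV²S·CL,max = W: V_stall = √(2W/(ρSCL,max)) = √(2·75240/(0.321·29.4·1.93))
V_stall = √8262 = 90.9 m/s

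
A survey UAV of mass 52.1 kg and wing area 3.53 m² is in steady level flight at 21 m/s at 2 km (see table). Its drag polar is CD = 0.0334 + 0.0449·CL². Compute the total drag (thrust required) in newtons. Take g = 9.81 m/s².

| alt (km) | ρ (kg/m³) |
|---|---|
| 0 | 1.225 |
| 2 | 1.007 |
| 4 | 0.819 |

At 2 km, from the table: ρ = 1.007 kg/m³.
Level flight ⇒ L = W = m·g = 52.1 × 9.81 = 511.1 N.
Dynamic pressure q = 0.5 × 1.007 × 21² = 222 Pa.
Required CL = L/(qS) = 511.1/(222·3.53) = 0.6521.
CD = 0.0334 + 0.0449 × 0.6521² = 0.05249.
D = q·S·CD = 222 × 3.53 × 0.05249 = 41.14 N

D = 41.1 N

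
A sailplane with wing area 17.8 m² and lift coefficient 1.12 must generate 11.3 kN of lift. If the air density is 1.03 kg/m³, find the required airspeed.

v = 33.2 m/s

L = ½ρv²S·CL ⇒ v = √(2L/(ρ·S·CL))
v = √(2 × 11300 / (1.03 × 17.8 × 1.12)) = √1101 = 33.2 m/s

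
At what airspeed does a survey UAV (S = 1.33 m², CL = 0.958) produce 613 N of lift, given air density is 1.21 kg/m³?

L = ½ρv²S·CL ⇒ v = √(2L/(ρ·S·CL))
v = √(2 × 613 / (1.21 × 1.33 × 0.958)) = √795.2 = 28.2 m/s

v = 28.2 m/s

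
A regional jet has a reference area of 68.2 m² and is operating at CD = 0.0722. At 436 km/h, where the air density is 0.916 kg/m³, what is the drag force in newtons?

Convert speed: v = 436 km/h ÷ 3.6 = 121.1 m/s.
Dynamic pressure q = ½ρv² = ½ × 0.916 × 121.1² = 6718 Pa.
D = q·S·CD = 6718 × 68.2 × 0.0722 = 33100 N ≈ 33.1 kN

D = 33100 N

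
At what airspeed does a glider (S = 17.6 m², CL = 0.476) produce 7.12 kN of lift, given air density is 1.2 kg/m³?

L = ½ρv²S·CL ⇒ v = √(2L/(ρ·S·CL))
v = √(2 × 7120 / (1.2 × 17.6 × 0.476)) = √1416 = 37.6 m/s

v = 37.6 m/s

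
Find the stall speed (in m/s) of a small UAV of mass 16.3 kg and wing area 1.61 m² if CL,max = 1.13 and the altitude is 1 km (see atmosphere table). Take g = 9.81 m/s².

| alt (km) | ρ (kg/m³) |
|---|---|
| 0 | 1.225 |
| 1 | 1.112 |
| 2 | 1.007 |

V_stall = 12.6 m/s

At 1 km, from the table: ρ = 1.112 kg/m³.
Stall occurs when L = W at CL,max. W = mg = 16.3 × 9.81 = 159.9 N.
From L = ½ρV²S·CL,max = W: V_stall = √(2W/(ρSCL,max)) = √(2·159.9/(1.112·1.61·1.13))
V_stall = √158.1 = 12.6 m/s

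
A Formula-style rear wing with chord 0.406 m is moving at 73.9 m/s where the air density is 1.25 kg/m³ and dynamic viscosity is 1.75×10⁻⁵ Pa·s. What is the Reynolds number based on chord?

Re = ρ·v·c/μ = 1.25 × 73.9 × 0.406 / (1.75×10⁻⁵) = 2.14×10^6

Re = 2.14×10^6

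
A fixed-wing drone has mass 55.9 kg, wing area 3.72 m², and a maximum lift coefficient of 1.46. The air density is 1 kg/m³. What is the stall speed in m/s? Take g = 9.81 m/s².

V_stall = 14.2 m/s

Stall occurs when L = W at CL,max. W = mg = 55.9 × 9.81 = 548.4 N.
V_stall = √(2W/(ρ·S·CL,max)) = √(2 × 548.4 / (1 × 3.72 × 1.46))
V_stall = √201.9 = 14.2 m/s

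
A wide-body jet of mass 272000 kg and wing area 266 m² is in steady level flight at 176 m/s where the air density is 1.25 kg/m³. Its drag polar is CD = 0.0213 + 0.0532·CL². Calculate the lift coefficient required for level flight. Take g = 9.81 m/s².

In steady level flight, lift balances weight: W = mg = 272000 × 9.81 = 2.6683×10^6 N.
Dynamic pressure q = 0.5 × 1.25 × 176² = 19360 Pa.
CL = W/(q·S) = 2.6683×10^6 / (19360 × 266) = 0.5181.

CL = 0.518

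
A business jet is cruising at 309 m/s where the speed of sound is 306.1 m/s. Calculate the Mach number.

M = v/a = 309 / 306.1 = 1.01

M = 1.01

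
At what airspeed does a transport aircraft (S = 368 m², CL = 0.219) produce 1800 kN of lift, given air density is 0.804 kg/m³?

v = 236 m/s

L = ½ρv²S·CL ⇒ v = √(2L/(ρ·S·CL))
v = √(2 × 1.8×10^6 / (0.804 × 368 × 0.219)) = √55560 = 236 m/s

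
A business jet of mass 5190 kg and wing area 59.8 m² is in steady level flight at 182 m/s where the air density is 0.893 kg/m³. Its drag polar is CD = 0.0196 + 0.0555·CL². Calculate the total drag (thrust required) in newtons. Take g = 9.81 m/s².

D = 17500 N

Level flight ⇒ L = W = m·g = 5190 × 9.81 = 50914 N.
q = ½ρv² = ½ × 0.893 × 182² = 14790 Pa.
Required CL = L/(qS) = 50914/(14790·59.8) = 0.05757.
CD = 0.0196 + 0.0555 × 0.05757² = 0.01978.
D = q·S·CD = 14790 × 59.8 × 0.01978 = 17500 N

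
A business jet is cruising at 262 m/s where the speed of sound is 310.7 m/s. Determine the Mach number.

M = 0.843

M = v/a = 262 / 310.7 = 0.843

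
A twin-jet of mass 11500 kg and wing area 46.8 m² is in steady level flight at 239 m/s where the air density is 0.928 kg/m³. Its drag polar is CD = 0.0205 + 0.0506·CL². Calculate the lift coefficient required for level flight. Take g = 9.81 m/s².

Weight W = mg = 11500 × 9.81 = 1.1282×10^5 N; in level flight L = W.
q = ½ρv² = ½ × 0.928 × 239² = 26500 Pa.
Required CL = L/(qS) = 1.1282×10^5/(26500·46.8) = 0.09095.

CL = 0.091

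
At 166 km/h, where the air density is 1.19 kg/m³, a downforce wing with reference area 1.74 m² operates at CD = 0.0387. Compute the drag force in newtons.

Convert speed: v = 166 km/h ÷ 3.6 = 46.11 m/s.
D = ½ρv²S·CD = ½ × 1.19 × 46.11² × 1.74 × 0.0387 = 85.2 N

D = 85.2 N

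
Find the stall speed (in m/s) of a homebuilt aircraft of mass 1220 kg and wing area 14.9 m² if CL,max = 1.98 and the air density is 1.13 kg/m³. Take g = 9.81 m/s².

At stall, lift equals weight: L = W = m·g = 1220 × 9.81 = 11970 N.
From L = ½ρV²S·CL,max = W: V_stall = √(2W/(ρSCL,max)) = √(2·11970/(1.13·14.9·1.98))
V_stall = √718 = 26.8 m/s

V_stall = 26.8 m/s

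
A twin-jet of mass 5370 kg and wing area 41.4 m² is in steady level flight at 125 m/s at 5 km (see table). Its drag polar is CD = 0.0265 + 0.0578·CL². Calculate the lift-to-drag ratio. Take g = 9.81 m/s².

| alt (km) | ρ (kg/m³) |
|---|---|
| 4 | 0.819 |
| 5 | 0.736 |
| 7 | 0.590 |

At 5 km, from the table: ρ = 0.736 kg/m³.
Weight W = mg = 5370 × 9.81 = 52680 N; in level flight L = W.
Dynamic pressure q = 0.5 × 0.736 × 125² = 5750 Pa.
Required CL = L/(qS) = 52680/(5750·41.4) = 0.2213.
CD = 0.0265 + 0.0578 × 0.2213² = 0.02933.
L/D = CL/CD = 0.2213 / 0.02933 = 7.54

L/D = 7.54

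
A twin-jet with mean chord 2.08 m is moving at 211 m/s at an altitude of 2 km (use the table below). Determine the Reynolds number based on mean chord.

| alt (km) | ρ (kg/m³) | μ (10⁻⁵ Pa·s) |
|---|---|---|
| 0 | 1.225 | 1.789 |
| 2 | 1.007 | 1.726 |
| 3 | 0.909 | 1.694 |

Re = 2.56×10^7

At 2 km, from the table: ρ = 1.007 kg/m³, μ = 1.726×10⁻⁵ Pa·s.
Re = ρ·v·c/μ = 1.007 × 211 × 2.08 / (1.726×10⁻⁵) = 2.56×10^7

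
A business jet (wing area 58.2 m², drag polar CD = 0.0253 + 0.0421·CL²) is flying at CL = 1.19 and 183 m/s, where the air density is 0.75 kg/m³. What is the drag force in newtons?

CD = 0.0253 + 0.0421 × 1.19² = 0.08492
D = ½ρv²S·CD = ½ × 0.75 × 183² × 58.2 × 0.08492 = 62100 N

D = 62100 N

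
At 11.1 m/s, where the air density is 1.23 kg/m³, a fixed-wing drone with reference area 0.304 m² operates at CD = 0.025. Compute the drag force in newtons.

D = 0.576 N

Dynamic pressure q = ½ρv² = ½ × 1.23 × 11.1² = 75.77 Pa.
D = q·S·CD = 75.77 × 0.304 × 0.025 = 0.576 N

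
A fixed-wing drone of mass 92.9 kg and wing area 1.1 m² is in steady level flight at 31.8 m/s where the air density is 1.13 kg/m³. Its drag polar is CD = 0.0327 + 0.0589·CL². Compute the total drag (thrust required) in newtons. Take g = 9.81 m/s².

In steady level flight, lift balances weight: W = mg = 92.9 × 9.81 = 911.35 N.
Dynamic pressure q = 0.5 × 1.13 × 31.8² = 571.4 Pa.
CL = W/(q·S) = 911.35 / (571.4 × 1.1) = 1.45.
CD = 0.0327 + 0.0589 × 1.45² = 0.1565.
D = q·S·CD = 571.4 × 1.1 × 0.1565 = 98.39 N

D = 98.4 N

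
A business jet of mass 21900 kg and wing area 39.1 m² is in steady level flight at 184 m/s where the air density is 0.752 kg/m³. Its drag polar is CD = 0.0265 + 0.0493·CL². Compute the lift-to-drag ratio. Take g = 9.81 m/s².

Level flight ⇒ L = W = m·g = 21900 × 9.81 = 2.1484×10^5 N.
q = ½ρv² = ½ × 0.752 × 184² = 12730 Pa.
CL = 2W/(ρv²S) = 2×2.1484×10^5/(0.752×184²×39.1) = 0.4316.
CD = 0.0265 + 0.0493 × 0.4316² = 0.03568.
L/D = CL/CD = 0.4316 / 0.03568 = 12.1

L/D = 12.1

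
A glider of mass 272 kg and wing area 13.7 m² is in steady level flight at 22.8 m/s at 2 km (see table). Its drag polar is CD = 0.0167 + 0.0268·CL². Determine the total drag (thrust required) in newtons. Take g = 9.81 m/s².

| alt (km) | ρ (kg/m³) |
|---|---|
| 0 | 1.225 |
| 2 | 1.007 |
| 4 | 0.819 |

D = 113 N

At 2 km, from the table: ρ = 1.007 kg/m³.
Level flight ⇒ L = W = m·g = 272 × 9.81 = 2668.3 N.
Dynamic pressure q = 0.5 × 1.007 × 22.8² = 261.7 Pa.
CL = 2W/(ρv²S) = 2×2668.3/(1.007×22.8²×13.7) = 0.7441.
CD = 0.0167 + 0.0268 × 0.7441² = 0.03154.
D = q·S·CD = 261.7 × 13.7 × 0.03154 = 113.1 N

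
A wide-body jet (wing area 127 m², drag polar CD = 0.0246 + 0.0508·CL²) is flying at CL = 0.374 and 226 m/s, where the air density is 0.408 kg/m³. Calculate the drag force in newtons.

D = 42000 N

CD = 0.0246 + 0.0508 × 0.374² = 0.03171
D = ½ρv²S·CD = ½ × 0.408 × 226² × 127 × 0.03171 = 42000 N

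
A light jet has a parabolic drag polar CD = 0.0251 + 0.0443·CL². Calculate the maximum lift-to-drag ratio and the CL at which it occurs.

(L/D)max = 15, at CL = 0.753

For CD = CD0 + K·CL², (L/D)max occurs at CL* = √(CD0/K) and equals 1/(2√(K·CD0)).
(L/D)max = 1/(2√(0.0443 × 0.0251)) = 1/(2 × 0.03335) = 15
CL* = √(0.0251/0.0443) = 0.753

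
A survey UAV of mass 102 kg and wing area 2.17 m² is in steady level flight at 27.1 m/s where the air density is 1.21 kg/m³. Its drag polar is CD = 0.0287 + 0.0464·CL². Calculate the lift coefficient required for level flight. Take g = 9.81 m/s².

CL = 1.04

Weight W = mg = 102 × 9.81 = 1000.6 N; in level flight L = W.
q = ½ρv² = ½ × 1.21 × 27.1² = 444.3 Pa.
CL = W/(q·S) = 1000.6 / (444.3 × 2.17) = 1.038.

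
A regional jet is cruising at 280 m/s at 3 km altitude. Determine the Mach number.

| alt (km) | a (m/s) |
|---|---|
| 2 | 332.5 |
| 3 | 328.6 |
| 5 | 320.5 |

At 3 km, from the table: a = 328.6 m/s.
M = v/a = 280 / 328.6 = 0.852

M = 0.852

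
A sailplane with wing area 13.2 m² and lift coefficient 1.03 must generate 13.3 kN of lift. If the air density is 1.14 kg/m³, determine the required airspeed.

L = ½ρv²S·CL ⇒ v = √(2L/(ρ·S·CL))
v = √(2 × 13300 / (1.14 × 13.2 × 1.03)) = √1716 = 41.4 m/s

v = 41.4 m/s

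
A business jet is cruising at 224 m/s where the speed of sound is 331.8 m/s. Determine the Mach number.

M = 0.675

M = v/a = 224 / 331.8 = 0.675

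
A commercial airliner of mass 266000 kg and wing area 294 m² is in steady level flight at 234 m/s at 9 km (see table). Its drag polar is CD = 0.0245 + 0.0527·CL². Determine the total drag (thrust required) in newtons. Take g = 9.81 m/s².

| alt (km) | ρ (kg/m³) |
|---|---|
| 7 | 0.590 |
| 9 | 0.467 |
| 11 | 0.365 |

At 9 km, from the table: ρ = 0.467 kg/m³.
In steady level flight, lift balances weight: W = mg = 266000 × 9.81 = 2.6095×10^6 N.
Dynamic pressure q = 0.5 × 0.467 × 234² = 12790 Pa.
CL = 2W/(ρv²S) = 2×2.6095×10^6/(0.467×234²×294) = 0.6942.
CD = 0.0245 + 0.0527 × 0.6942² = 0.0499.
D = q·S·CD = 12790 × 294 × 0.0499 = 1.876×10^5 N

D = 1.88×10^5 N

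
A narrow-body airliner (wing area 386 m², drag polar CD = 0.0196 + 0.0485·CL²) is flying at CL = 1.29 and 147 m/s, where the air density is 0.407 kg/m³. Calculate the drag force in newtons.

CD = 0.0196 + 0.0485 × 1.29² = 0.1003
D = ½ρv²S·CD = ½ × 0.407 × 147² × 386 × 0.1003 = 1.7×10^5 N

D = 1.7×10^5 N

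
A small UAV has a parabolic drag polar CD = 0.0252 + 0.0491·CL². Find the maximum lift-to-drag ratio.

For CD = CD0 + K·CL², (L/D)max occurs at CL* = √(CD0/K) and equals 1/(2√(K·CD0)).
(L/D)max = 1/(2√(0.0491 × 0.0252)) = 1/(2 × 0.03518) = 14.2

(L/D)max = 14.2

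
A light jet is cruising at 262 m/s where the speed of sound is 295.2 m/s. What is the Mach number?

M = 0.888

M = v/a = 262 / 295.2 = 0.888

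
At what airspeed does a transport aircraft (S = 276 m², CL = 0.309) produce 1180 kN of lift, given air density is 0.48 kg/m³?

L = ½ρv²S·CL ⇒ v = √(2L/(ρ·S·CL))
v = √(2 × 1.18×10^6 / (0.48 × 276 × 0.309)) = √57650 = 240 m/s

v = 240 m/s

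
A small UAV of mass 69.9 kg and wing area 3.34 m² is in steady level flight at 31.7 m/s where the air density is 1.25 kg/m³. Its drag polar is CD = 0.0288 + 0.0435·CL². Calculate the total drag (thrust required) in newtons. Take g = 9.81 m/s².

Weight W = mg = 69.9 × 9.81 = 685.72 N; in level flight L = W.
q = ½ρv² = ½ × 1.25 × 31.7² = 628.1 Pa.
Required CL = L/(qS) = 685.72/(628.1·3.34) = 0.3269.
CD = 0.0288 + 0.0435 × 0.3269² = 0.03345.
D = q·S·CD = 628.1 × 3.34 × 0.03345 = 70.16 N

D = 70.2 N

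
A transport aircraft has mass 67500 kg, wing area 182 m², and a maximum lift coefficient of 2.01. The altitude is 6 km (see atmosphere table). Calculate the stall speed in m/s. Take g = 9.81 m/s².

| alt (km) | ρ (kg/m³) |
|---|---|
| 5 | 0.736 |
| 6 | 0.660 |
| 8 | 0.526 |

V_stall = 74.1 m/s

At 6 km, from the table: ρ = 0.660 kg/m³.
Stall occurs when L = W at CL,max. W = mg = 67500 × 9.81 = 6.622×10^5 N.
From L = ½ρV²S·CL,max = W: V_stall = √(2W/(ρSCL,max)) = √(2·6.622×10^5/(0.66·182·2.01))
V_stall = √5485 = 74.1 m/s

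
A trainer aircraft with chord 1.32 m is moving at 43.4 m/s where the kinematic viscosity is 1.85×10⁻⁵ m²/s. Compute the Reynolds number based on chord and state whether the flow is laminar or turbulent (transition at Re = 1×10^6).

Re = 3.1×10^6 (turbulent)

Re = v·c/ν = 43.4 × 1.32 / (1.85×10⁻⁵) = 3.1×10^6
Since 3.1×10^6 > 1×10^6, the flow is turbulent.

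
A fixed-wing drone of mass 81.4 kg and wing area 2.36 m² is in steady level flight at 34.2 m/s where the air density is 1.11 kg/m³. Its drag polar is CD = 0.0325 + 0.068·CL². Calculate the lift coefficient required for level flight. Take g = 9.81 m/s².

CL = 0.521

Level flight ⇒ L = W = m·g = 81.4 × 9.81 = 798.53 N.
q = ½ρv² = ½ × 1.11 × 34.2² = 649.2 Pa.
CL = W/(q·S) = 798.53 / (649.2 × 2.36) = 0.5212.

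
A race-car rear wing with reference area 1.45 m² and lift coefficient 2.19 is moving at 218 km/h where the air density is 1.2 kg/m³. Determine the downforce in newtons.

L = 6990 N

Convert speed: v = 218 km/h ÷ 3.6 = 60.56 m/s.
Dynamic pressure q = ½ρv² = ½ × 1.2 × 60.56² = 2200 Pa.
L = q·S·CL = 2200 × 1.45 × 2.19 = 6990 N ≈ 6.99 kN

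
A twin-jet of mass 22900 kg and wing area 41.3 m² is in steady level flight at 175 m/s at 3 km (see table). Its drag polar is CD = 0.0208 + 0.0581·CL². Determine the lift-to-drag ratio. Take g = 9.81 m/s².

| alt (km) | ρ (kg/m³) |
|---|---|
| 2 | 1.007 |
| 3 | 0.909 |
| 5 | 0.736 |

L/D = 13.2

At 3 km, from the table: ρ = 0.909 kg/m³.
In steady level flight, lift balances weight: W = mg = 22900 × 9.81 = 2.2465×10^5 N.
Dynamic pressure q = 0.5 × 0.909 × 175² = 13920 Pa.
Required CL = L/(qS) = 2.2465×10^5/(13920·41.3) = 0.3908.
CD = 0.0208 + 0.0581 × 0.3908² = 0.02967.
L/D = CL/CD = 0.3908 / 0.02967 = 13.2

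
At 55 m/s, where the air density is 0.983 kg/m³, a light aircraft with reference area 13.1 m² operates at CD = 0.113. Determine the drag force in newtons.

D = ½ρv²S·CD = ½ × 0.983 × 55² × 13.1 × 0.113 = 2200 N

D = 2200 N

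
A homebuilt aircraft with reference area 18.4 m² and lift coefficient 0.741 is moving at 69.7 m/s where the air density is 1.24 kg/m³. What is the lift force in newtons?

L = 41100 N

L = ½ρv²S·CL = ½ × 1.24 × 69.7² × 18.4 × 0.741 = 41100 N ≈ 41.1 kN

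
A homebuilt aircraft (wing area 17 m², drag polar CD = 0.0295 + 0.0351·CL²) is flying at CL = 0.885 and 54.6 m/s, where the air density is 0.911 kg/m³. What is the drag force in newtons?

D = 1320 N

CD = 0.0295 + 0.0351 × 0.885² = 0.05699
D = ½ρv²S·CD = ½ × 0.911 × 54.6² × 17 × 0.05699 = 1320 N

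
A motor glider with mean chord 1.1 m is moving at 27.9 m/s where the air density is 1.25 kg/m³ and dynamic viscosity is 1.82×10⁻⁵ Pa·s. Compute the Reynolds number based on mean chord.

Re = 2.11×10^6

Re = ρ·v·c/μ = 1.25 × 27.9 × 1.1 / (1.82×10⁻⁵) = 2.11×10^6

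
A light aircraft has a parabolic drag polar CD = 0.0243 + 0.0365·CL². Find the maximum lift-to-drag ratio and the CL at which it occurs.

(L/D)max = 16.8, at CL = 0.816

For CD = CD0 + K·CL², (L/D)max occurs at CL* = √(CD0/K) and equals 1/(2√(K·CD0)).
(L/D)max = 1/(2√(0.0365 × 0.0243)) = 1/(2 × 0.02978) = 16.8
CL* = √(0.0243/0.0365) = 0.816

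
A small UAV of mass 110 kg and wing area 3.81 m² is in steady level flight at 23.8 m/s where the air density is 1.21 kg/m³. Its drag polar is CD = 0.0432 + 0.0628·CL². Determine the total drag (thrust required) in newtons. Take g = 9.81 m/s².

Level flight ⇒ L = W = m·g = 110 × 9.81 = 1079.1 N.
q = ½ρv² = ½ × 1.21 × 23.8² = 342.7 Pa.
Required CL = L/(qS) = 1079.1/(342.7·3.81) = 0.8265.
CD = 0.0432 + 0.0628 × 0.8265² = 0.0861.
D = q·S·CD = 342.7 × 3.81 × 0.0861 = 112.4 N

D = 112 N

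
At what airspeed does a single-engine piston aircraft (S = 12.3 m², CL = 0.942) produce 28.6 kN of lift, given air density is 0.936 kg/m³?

v = 72.6 m/s

L = ½ρv²S·CL ⇒ v = √(2L/(ρ·S·CL))
v = √(2 × 28600 / (0.936 × 12.3 × 0.942)) = √5274 = 72.6 m/s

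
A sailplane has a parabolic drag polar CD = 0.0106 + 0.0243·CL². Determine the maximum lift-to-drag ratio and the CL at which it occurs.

(L/D)max = 31.2, at CL = 0.66

For CD = CD0 + K·CL², (L/D)max occurs at CL* = √(CD0/K) and equals 1/(2√(K·CD0)).
(L/D)max = 1/(2√(0.0243 × 0.0106)) = 1/(2 × 0.01605) = 31.2
CL* = √(0.0106/0.0243) = 0.66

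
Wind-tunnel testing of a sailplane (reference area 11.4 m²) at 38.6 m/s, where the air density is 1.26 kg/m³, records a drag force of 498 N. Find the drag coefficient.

From D = ½ρv²S·CD, rearranging gives CD = 2D/(ρv²S).
CD = 2 × 498 / (1.26 × 38.6² × 11.4) = 0.0465

CD = 0.0465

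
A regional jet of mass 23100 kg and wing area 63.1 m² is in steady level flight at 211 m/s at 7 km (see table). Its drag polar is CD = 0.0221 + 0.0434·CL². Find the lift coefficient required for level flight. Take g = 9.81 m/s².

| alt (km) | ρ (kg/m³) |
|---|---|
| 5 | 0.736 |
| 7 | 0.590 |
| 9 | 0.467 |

At 7 km, from the table: ρ = 0.590 kg/m³.
In steady level flight, lift balances weight: W = mg = 23100 × 9.81 = 2.2661×10^5 N.
Dynamic pressure q = 0.5 × 0.59 × 211² = 13130 Pa.
Required CL = L/(qS) = 2.2661×10^5/(13130·63.1) = 0.2734.

CL = 0.273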